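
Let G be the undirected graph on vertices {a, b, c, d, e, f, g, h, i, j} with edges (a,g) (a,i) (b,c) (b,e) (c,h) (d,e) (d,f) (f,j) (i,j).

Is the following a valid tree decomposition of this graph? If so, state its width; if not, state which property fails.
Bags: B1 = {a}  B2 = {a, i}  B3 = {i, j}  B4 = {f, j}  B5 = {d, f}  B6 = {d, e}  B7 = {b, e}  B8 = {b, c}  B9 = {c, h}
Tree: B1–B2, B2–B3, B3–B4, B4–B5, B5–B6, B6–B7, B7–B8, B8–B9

No — vertex g appears in no bag.

A tree decomposition must satisfy three properties: every vertex lies in some bag; for every edge, both endpoints lie together in some bag; and for every vertex, the bags containing it form a connected subtree. Here vertex g appears in no bag, so the decomposition is invalid.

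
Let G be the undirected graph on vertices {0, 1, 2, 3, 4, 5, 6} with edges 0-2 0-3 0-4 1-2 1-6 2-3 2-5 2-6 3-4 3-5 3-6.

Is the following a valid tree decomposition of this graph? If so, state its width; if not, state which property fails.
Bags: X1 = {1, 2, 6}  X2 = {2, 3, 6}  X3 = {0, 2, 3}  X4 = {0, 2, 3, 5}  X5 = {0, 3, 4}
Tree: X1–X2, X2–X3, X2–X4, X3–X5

A tree decomposition must satisfy three properties: every vertex lies in some bag; for every edge, both endpoints lie together in some bag; and for every vertex, the bags containing it form a connected subtree. Here bags containing vertex 0 are not connected in the tree, so the decomposition is invalid.

No — bags containing vertex 0 are not connected in the tree.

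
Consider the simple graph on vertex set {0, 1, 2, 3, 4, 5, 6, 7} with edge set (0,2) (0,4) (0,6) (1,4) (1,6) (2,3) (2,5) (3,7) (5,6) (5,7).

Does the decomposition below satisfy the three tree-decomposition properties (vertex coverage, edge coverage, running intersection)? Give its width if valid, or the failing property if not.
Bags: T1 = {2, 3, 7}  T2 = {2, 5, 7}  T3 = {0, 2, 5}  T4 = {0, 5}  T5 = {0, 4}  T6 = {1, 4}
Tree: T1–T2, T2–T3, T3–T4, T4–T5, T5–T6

No — vertex 6 appears in no bag.

A tree decomposition must satisfy three properties: every vertex lies in some bag; for every edge, both endpoints lie together in some bag; and for every vertex, the bags containing it form a connected subtree. Here vertex 6 appears in no bag, so the decomposition is invalid.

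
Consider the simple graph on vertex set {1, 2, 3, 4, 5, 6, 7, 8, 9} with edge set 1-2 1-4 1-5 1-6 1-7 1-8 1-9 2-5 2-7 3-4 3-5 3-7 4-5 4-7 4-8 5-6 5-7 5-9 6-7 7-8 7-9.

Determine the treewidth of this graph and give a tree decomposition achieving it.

Treewidth 3.
Bags: B1 = {1, 5, 6, 7}  B2 = {1, 2, 5, 7}  B3 = {1, 4, 5, 7}  B4 = {3, 4, 5, 7}  B5 = {1, 5, 7, 9}  B6 = {1, 4, 7, 8}
Tree: B1–B2, B1–B3, B3–B4, B3–B5, B3–B6

Each bag holds 4 vertices, so the decomposition has width 3, which upper-bounds the treewidth. For the lower bound, the 4 vertices {1, 4, 7, 8} are pairwise adjacent, and any tree decomposition puts a clique entirely inside one bag — forcing width ≥ 3. Combining the bounds, tw(G) = 3.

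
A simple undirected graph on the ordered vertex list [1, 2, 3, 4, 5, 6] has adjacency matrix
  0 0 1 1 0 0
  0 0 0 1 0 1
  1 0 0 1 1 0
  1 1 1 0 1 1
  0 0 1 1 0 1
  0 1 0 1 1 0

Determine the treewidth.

2

A width-2 tree decomposition is:
Bags: B1 = {1, 3, 4}  B2 = {3, 4, 5}  B3 = {4, 5, 6}  B4 = {2, 4, 6}
Tree: B1–B2, B2–B3, B3–B4
Each bag holds 3 vertices, so the decomposition has width 2, which upper-bounds the treewidth. On the other hand G contains the 3-clique {2, 4, 6}. A clique must lie in a single bag of any decomposition, so no decomposition can have width below 2. Combining the bounds, tw(G) = 2.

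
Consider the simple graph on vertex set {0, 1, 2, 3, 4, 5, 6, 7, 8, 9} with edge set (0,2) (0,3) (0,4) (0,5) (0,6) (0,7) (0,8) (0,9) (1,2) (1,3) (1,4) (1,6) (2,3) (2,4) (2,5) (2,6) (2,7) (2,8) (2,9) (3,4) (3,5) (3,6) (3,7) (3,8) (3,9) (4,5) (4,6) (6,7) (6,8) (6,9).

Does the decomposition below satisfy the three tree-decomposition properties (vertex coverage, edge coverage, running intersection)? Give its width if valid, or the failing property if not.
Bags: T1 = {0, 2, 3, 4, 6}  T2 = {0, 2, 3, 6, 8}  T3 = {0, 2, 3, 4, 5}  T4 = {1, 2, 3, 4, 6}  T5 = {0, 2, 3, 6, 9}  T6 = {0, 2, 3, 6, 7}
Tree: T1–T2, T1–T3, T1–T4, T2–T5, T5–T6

Yes; width 4.

Every vertex of G appears in some bag (union = {0, 1, 2, 3, 4, 5, 6, 7, 8, 9}); every edge is covered by a bag; and for each vertex v the set of bags containing v is connected in the bag tree. The decomposition is therefore valid. The largest bag has 5 vertices, so the width is 4.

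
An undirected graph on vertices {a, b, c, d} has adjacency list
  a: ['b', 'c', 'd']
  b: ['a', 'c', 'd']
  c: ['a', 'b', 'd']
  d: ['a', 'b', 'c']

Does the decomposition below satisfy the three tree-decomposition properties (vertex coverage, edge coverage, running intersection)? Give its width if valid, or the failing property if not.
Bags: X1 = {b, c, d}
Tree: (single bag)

A tree decomposition must satisfy three properties: every vertex lies in some bag; for every edge, both endpoints lie together in some bag; and for every vertex, the bags containing it form a connected subtree. Here vertex a appears in no bag, so the decomposition is invalid.

No — vertex a appears in no bag.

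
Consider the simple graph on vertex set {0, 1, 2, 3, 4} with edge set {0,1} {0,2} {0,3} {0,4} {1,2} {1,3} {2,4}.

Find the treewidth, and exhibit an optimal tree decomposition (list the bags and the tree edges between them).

Treewidth 2.
One optimal decomposition is:
Bags: B1 = {0, 1, 3}  B2 = {0, 1, 2}  B3 = {0, 2, 4}
Tree: B1–B2, B2–B3

Each bag holds 3 vertices, so the decomposition has width 2, which upper-bounds the treewidth. For the lower bound, the 3 vertices {0, 1, 2} are pairwise adjacent, and any tree decomposition puts a clique entirely inside one bag — forcing width ≥ 2. Combining the bounds, tw(G) = 2.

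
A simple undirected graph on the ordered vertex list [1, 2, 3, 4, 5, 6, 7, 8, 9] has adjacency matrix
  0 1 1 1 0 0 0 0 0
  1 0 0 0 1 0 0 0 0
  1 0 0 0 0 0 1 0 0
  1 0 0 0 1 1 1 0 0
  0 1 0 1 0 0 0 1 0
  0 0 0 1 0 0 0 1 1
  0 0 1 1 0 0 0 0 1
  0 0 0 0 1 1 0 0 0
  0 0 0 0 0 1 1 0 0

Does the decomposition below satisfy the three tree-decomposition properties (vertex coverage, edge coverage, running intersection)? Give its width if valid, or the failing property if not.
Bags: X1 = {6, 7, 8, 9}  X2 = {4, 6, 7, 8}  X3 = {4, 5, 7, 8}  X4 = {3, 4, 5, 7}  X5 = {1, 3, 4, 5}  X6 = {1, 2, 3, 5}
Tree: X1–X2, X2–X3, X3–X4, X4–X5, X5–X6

Vertex coverage: the bags together contain {1, 2, 3, 4, 5, 6, 7, 8, 9}, the full vertex set. Edge coverage: each edge of G has both endpoints in at least one bag. Running intersection: for every vertex, the bags containing it form a connected subtree. All three properties hold, so this is a valid tree decomposition of width max|bag| − 1 = 3, and hence tw(G) ≤ 3.

Yes; width 3.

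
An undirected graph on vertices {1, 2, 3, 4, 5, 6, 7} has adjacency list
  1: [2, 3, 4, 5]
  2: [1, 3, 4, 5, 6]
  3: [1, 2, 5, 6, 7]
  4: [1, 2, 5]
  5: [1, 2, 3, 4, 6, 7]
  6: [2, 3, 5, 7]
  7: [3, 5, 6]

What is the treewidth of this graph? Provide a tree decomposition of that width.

Treewidth 3.
One optimal decomposition is:
Bags: B1 = {3, 5, 6, 7}  B2 = {2, 3, 5, 6}  B3 = {1, 2, 3, 5}  B4 = {1, 2, 4, 5}
Tree: B1–B2, B2–B3, B3–B4

Each bag holds 4 vertices, so the decomposition has width 3, which upper-bounds the treewidth. Conversely, {1, 2, 3, 5} is a clique of size 4, and the vertices of any clique must share a bag in every tree decomposition; so some bag has ≥ 4 vertices and tw(G) ≥ 3. Hence tw(G) = 3 exactly.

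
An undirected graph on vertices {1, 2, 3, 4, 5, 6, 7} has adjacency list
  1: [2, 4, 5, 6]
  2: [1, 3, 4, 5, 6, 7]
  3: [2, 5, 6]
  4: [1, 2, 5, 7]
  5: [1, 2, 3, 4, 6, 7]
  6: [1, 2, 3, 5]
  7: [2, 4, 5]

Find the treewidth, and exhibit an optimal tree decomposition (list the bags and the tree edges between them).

Treewidth 3.
One optimal decomposition is:
Bags: B1 = {2, 4, 5, 7}  B2 = {1, 2, 4, 5}  B3 = {1, 2, 5, 6}  B4 = {2, 3, 5, 6}
Tree: B1–B2, B2–B3, B3–B4

The largest bag has 4 vertices, giving width 3; this decomposition certifies tw(G) ≤ 3. Conversely, {1, 2, 4, 5} is a clique of size 4, and the vertices of any clique must share a bag in every tree decomposition; so some bag has ≥ 4 vertices and tw(G) ≥ 3. Combining the bounds, tw(G) = 3.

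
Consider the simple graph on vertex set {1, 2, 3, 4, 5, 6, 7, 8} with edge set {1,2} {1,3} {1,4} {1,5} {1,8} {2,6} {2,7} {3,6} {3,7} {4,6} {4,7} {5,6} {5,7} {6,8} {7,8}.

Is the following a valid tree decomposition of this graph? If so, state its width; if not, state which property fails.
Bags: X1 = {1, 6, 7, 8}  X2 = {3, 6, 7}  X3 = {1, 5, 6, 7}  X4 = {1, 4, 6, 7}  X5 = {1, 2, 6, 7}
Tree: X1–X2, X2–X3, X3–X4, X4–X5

No — edge (1,3) lies in no bag.

A tree decomposition must satisfy three properties: every vertex lies in some bag; for every edge, both endpoints lie together in some bag; and for every vertex, the bags containing it form a connected subtree. Here edge (1,3) lies in no bag, so the decomposition is invalid.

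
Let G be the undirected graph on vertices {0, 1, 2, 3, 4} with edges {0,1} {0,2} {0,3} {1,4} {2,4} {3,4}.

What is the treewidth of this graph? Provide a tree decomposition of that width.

Treewidth 2.
One optimal decomposition is:
Bags: B1 = {0, 1, 4}  B2 = {0, 2, 4}  B3 = {0, 3, 4}
Tree: B1–B2, B2–B3

Each bag holds 3 vertices, so the decomposition has width 2, which upper-bounds the treewidth. Since 1–0–2–4–1 is a cycle in G, G is not acyclic. Forests are exactly the graphs of treewidth ≤ 1, so tw(G) ≥ 2. Hence tw(G) = 2 exactly.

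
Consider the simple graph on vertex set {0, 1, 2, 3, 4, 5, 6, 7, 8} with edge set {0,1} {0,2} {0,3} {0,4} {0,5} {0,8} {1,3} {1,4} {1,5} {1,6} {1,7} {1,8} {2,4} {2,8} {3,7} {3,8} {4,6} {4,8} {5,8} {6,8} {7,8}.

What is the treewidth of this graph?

3

A width-3 tree decomposition is:
Bags: B1 = {0, 2, 4, 8}  B2 = {0, 1, 4, 8}  B3 = {1, 4, 6, 8}  B4 = {0, 1, 5, 8}  B5 = {0, 1, 3, 8}  B6 = {1, 3, 7, 8}
Tree: B1–B2, B2–B3, B2–B4, B2–B5, B5–B6
Each bag holds 4 vertices, so the decomposition has width 3, which upper-bounds the treewidth. On the other hand G contains the 4-clique {0, 1, 3, 8}. A clique must lie in a single bag of any decomposition, so no decomposition can have width below 3. The upper and lower bounds meet at 3, so that is the treewidth.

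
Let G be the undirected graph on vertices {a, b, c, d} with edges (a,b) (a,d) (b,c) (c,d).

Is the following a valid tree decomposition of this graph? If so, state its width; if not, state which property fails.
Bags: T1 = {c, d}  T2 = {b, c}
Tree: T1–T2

No — vertex a appears in no bag.

A tree decomposition must satisfy three properties: every vertex lies in some bag; for every edge, both endpoints lie together in some bag; and for every vertex, the bags containing it form a connected subtree. Here vertex a appears in no bag, so the decomposition is invalid.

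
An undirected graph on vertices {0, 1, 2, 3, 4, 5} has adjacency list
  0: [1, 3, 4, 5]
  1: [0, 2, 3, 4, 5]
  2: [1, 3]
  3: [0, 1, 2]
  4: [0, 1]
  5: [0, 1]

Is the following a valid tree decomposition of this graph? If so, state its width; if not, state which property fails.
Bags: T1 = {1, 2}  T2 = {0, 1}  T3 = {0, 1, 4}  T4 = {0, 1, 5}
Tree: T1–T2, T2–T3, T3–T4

A tree decomposition must satisfy three properties: every vertex lies in some bag; for every edge, both endpoints lie together in some bag; and for every vertex, the bags containing it form a connected subtree. Here vertex 3 appears in no bag, so the decomposition is invalid.

No — vertex 3 appears in no bag.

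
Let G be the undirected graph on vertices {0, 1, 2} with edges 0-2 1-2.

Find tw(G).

A width-1 tree decomposition is:
Bags: B1 = {1, 2}  B2 = {0, 2}
Tree: B1–B2
Every bag has size at most 2, so the width is 2 − 1 = 1 and tw(G) ≤ 1. Since G has at least one edge (e.g. 2–1), it is not an edgeless graph, so tw(G) ≥ 1. Combining the bounds, tw(G) = 1.

1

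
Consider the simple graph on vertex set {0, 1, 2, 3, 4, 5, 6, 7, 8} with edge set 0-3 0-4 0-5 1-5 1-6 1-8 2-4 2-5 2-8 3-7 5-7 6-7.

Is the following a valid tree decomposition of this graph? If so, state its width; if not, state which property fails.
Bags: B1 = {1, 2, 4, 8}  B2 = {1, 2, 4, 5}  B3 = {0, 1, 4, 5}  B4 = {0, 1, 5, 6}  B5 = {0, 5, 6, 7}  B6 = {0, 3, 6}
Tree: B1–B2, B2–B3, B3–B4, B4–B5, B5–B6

No — edge (7,3) lies in no bag.

A tree decomposition must satisfy three properties: every vertex lies in some bag; for every edge, both endpoints lie together in some bag; and for every vertex, the bags containing it form a connected subtree. Here edge (7,3) lies in no bag, so the decomposition is invalid.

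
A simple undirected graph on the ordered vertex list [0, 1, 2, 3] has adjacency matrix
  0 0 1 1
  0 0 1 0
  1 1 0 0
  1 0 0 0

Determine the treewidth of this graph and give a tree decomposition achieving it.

Treewidth 1.
Bags: B1 = {1, 2}  B2 = {0, 2}  B3 = {0, 3}
Tree: B1–B2, B2–B3

Each bag holds 2 vertices, so the decomposition has width 1, which upper-bounds the treewidth. Since G has at least one edge (e.g. 1–2), it is not an edgeless graph, so tw(G) ≥ 1. The upper and lower bounds meet at 1, so that is the treewidth.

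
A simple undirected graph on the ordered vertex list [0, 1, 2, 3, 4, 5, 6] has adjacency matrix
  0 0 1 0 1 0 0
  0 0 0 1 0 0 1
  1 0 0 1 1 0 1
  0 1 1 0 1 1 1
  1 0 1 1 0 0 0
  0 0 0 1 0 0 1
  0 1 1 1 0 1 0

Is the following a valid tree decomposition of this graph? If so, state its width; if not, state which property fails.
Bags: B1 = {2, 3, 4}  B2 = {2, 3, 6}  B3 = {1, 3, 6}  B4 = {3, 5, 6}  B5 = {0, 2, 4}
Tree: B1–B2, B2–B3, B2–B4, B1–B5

Every vertex of G appears in some bag (union = {0, 1, 2, 3, 4, 5, 6}); every edge is covered by a bag; and for each vertex v the set of bags containing v is connected in the bag tree. The decomposition is therefore valid. The largest bag has 3 vertices, so the width is 2.

Yes; width 2.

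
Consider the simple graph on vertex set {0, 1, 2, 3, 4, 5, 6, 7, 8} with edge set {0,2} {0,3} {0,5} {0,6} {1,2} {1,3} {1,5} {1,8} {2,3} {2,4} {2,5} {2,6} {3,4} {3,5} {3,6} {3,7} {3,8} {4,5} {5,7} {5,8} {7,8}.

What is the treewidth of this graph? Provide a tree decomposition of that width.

The largest bag has 4 vertices, giving width 3; this decomposition certifies tw(G) ≤ 3. On the other hand G contains the 4-clique {1, 3, 5, 8}. A clique must lie in a single bag of any decomposition, so no decomposition can have width below 3. Combining the bounds, tw(G) = 3.

Treewidth 3.
Bags: B1 = {0, 2, 3, 5}  B2 = {2, 3, 4, 5}  B3 = {1, 2, 3, 5}  B4 = {1, 3, 5, 8}  B5 = {0, 2, 3, 6}  B6 = {3, 5, 7, 8}
Tree: B1–B2, B2–B3, B3–B4, B1–B5, B4–B6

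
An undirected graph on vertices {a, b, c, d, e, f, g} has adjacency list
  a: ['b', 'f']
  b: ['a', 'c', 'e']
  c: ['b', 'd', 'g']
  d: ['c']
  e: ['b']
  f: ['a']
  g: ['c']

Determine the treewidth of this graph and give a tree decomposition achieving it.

Treewidth 1.
Bags: B1 = {b, c}  B2 = {a, b}  B3 = {b, e}  B4 = {c, d}  B5 = {c, g}  B6 = {a, f}
Tree: B1–B2, B1–B3, B1–B4, B4–B5, B2–B6

Each bag holds 2 vertices, so the decomposition has width 1, which upper-bounds the treewidth. Since G has at least one edge (e.g. b–c), it is not an edgeless graph, so tw(G) ≥ 1. Therefore the treewidth is 1.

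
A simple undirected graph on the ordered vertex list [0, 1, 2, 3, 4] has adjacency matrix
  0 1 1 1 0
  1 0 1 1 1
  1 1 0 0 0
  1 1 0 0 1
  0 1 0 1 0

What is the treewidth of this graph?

A width-2 tree decomposition is:
Bags: B1 = {0, 1, 3}  B2 = {1, 3, 4}  B3 = {0, 1, 2}
Tree: B1–B2, B1–B3
Every bag has size at most 3, so the width is 3 − 1 = 2 and tw(G) ≤ 2. For the lower bound, the 3 vertices {0, 1, 2} are pairwise adjacent, and any tree decomposition puts a clique entirely inside one bag — forcing width ≥ 2. Combining the bounds, tw(G) = 2.

2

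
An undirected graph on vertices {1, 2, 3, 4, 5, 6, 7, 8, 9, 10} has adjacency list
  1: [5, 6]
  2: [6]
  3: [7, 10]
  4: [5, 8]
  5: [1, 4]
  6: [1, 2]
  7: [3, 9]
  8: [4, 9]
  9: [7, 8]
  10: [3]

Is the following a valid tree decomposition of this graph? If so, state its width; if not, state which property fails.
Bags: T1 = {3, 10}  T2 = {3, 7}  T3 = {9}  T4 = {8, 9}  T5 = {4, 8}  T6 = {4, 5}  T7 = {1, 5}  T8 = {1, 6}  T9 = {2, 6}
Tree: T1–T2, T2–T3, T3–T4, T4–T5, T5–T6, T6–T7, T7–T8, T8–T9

No — edge (7,9) lies in no bag.

A tree decomposition must satisfy three properties: every vertex lies in some bag; for every edge, both endpoints lie together in some bag; and for every vertex, the bags containing it form a connected subtree. Here edge (7,9) lies in no bag, so the decomposition is invalid.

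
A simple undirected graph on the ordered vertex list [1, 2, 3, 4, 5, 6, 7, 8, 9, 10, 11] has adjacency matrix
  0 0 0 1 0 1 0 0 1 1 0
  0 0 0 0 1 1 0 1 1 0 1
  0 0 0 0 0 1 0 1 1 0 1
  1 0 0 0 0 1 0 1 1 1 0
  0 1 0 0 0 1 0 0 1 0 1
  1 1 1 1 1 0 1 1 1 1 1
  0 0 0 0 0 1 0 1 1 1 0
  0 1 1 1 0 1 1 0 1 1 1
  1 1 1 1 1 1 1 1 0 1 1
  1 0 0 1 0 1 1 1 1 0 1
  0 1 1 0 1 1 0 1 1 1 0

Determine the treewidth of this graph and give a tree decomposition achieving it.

Treewidth 4.
One such decomposition:
Bags: B1 = {3, 6, 8, 9, 11}  B2 = {2, 6, 8, 9, 11}  B3 = {2, 5, 6, 9, 11}  B4 = {6, 8, 9, 10, 11}  B5 = {4, 6, 8, 9, 10}  B6 = {6, 7, 8, 9, 10}  B7 = {1, 4, 6, 9, 10}
Tree: B1–B2, B2–B3, B1–B4, B4–B5, B4–B6, B5–B7

Every bag has size at most 5, so the width is 5 − 1 = 4 and tw(G) ≤ 4. For the lower bound, the 5 vertices {6, 8, 9, 10, 11} are pairwise adjacent, and any tree decomposition puts a clique entirely inside one bag — forcing width ≥ 4. Combining the bounds, tw(G) = 4.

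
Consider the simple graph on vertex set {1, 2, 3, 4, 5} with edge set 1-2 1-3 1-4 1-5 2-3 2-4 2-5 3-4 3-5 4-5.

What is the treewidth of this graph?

A width-4 tree decomposition is:
Bags: B1 = {1, 2, 3, 4, 5}
Tree: (single bag)
A single bag containing all 5 vertices is trivially a valid decomposition of width 4. Conversely, {1, 2, 3, 4, 5} is a clique of size 5, and the vertices of any clique must share a bag in every tree decomposition; so some bag has ≥ 5 vertices and tw(G) ≥ 4. Therefore the treewidth is 4.

4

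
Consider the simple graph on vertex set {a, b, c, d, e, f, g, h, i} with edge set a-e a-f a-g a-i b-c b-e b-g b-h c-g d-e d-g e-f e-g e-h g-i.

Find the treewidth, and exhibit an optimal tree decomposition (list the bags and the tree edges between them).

Each bag holds 3 vertices, so the decomposition has width 2, which upper-bounds the treewidth. On the other hand G contains the 3-clique {d, e, g}. A clique must lie in a single bag of any decomposition, so no decomposition can have width below 2. The upper and lower bounds meet at 2, so that is the treewidth.

Treewidth 2.
One such decomposition:
Bags: B1 = {b, e, g}  B2 = {a, e, g}  B3 = {b, e, h}  B4 = {b, c, g}  B5 = {a, e, f}  B6 = {d, e, g}  B7 = {a, g, i}
Tree: B1–B2, B1–B3, B1–B4, B2–B5, B2–B6, B2–B7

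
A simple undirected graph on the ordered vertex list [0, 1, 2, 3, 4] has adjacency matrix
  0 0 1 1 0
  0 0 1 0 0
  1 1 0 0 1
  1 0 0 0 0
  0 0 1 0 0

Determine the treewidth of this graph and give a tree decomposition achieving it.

The largest bag has 2 vertices, giving width 1; this decomposition certifies tw(G) ≤ 1. Since G has at least one edge (e.g. 3–0), it is not an edgeless graph, so tw(G) ≥ 1. Therefore the treewidth is 1.

Treewidth 1.
One optimal decomposition is:
Bags: B1 = {0, 3}  B2 = {0, 2}  B3 = {2, 4}  B4 = {1, 2}
Tree: B1–B2, B2–B3, B3–B4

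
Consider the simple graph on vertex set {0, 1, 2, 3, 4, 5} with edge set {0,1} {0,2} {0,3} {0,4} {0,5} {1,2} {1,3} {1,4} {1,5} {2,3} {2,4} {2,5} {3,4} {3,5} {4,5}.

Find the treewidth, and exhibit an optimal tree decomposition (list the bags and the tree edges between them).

Treewidth 5.
Bags: B1 = {0, 1, 2, 3, 4, 5}
Tree: (single bag)

With just one bag of size 6, the width is 6 − 1 = 5, so tw(G) ≤ 5. On the other hand G contains the 6-clique {0, 1, 2, 3, 4, 5}. A clique must lie in a single bag of any decomposition, so no decomposition can have width below 5. Hence tw(G) = 5 exactly.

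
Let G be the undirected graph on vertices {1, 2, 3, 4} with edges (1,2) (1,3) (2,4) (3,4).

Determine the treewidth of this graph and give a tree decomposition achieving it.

Treewidth 2.
One such decomposition:
Bags: B1 = {1, 2, 3}  B2 = {2, 3, 4}
Tree: B1–B2

Every bag has size at most 3, so the width is 3 − 1 = 2 and tw(G) ≤ 2. Since 2–1–3–4–2 is a cycle in G, G is not acyclic. Forests are exactly the graphs of treewidth ≤ 1, so tw(G) ≥ 2. The upper and lower bounds meet at 2, so that is the treewidth.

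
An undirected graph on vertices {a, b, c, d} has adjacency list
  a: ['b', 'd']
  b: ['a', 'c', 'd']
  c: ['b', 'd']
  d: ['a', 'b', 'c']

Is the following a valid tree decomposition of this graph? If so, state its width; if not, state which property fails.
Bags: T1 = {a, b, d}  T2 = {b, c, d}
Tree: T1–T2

Checking the three conditions: (i) the bags cover all of {a, b, c, d}; (ii) for each edge, some bag contains both endpoints; (iii) the bags containing any fixed vertex form a subtree. All hold, so the decomposition is valid with width 3 − 1 = 2.

Yes; width 2.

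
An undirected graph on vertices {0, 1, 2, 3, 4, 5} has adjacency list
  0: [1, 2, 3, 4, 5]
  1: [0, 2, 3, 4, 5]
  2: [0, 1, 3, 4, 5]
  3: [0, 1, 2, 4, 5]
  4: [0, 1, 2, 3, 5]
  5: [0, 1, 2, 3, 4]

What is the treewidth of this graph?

A width-5 tree decomposition is:
Bags: B1 = {0, 1, 2, 3, 4, 5}
Tree: (single bag)
A single bag containing all 6 vertices is trivially a valid decomposition of width 5. For the lower bound, the 6 vertices {0, 1, 2, 3, 4, 5} are pairwise adjacent, and any tree decomposition puts a clique entirely inside one bag — forcing width ≥ 5. Hence tw(G) = 5 exactly.

5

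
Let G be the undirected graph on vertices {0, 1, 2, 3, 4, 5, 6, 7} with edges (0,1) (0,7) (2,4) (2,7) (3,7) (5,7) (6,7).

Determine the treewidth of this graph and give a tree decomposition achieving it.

Treewidth 1.
One such decomposition:
Bags: B1 = {0, 7}  B2 = {2, 7}  B3 = {2, 4}  B4 = {0, 1}  B5 = {3, 7}  B6 = {5, 7}  B7 = {6, 7}
Tree: B1–B2, B2–B3, B1–B4, B1–B5, B5–B6, B1–B7

The largest bag has 2 vertices, giving width 1; this decomposition certifies tw(G) ≤ 1. Since G has at least one edge (e.g. 0–7), it is not an edgeless graph, so tw(G) ≥ 1. Combining the bounds, tw(G) = 1.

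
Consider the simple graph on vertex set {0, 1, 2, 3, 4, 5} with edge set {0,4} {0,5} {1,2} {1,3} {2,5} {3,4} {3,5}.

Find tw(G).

2

A width-2 tree decomposition is:
Bags: B1 = {1, 2, 5}  B2 = {1, 3, 5}  B3 = {0, 3, 5}  B4 = {0, 3, 4}
Tree: B1–B2, B2–B3, B3–B4
Every bag has size at most 3, so the width is 3 − 1 = 2 and tw(G) ≤ 2. The edges 2–1–3–5–2 form a cycle, so G is not a tree and its treewidth is at least 2. The upper and lower bounds meet at 2, so that is the treewidth.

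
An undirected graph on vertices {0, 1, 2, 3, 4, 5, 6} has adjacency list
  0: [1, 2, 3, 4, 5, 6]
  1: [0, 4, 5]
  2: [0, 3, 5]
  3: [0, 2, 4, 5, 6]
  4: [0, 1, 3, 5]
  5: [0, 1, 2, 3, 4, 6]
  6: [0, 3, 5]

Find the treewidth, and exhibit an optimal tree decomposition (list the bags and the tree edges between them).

Every bag has size at most 4, so the width is 4 − 1 = 3 and tw(G) ≤ 3. Conversely, {0, 1, 4, 5} is a clique of size 4, and the vertices of any clique must share a bag in every tree decomposition; so some bag has ≥ 4 vertices and tw(G) ≥ 3. The upper and lower bounds meet at 3, so that is the treewidth.

Treewidth 3.
Bags: B1 = {0, 3, 4, 5}  B2 = {0, 1, 4, 5}  B3 = {0, 3, 5, 6}  B4 = {0, 2, 3, 5}
Tree: B1–B2, B1–B3, B1–B4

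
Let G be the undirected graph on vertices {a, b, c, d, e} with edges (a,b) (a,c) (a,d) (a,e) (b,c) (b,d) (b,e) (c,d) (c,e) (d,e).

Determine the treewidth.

4

A width-4 tree decomposition is:
Bags: B1 = {a, b, c, d, e}
Tree: (single bag)
A single bag containing all 5 vertices is trivially a valid decomposition of width 4. On the other hand G contains the 5-clique {a, b, c, d, e}. A clique must lie in a single bag of any decomposition, so no decomposition can have width below 4. The upper and lower bounds meet at 4, so that is the treewidth.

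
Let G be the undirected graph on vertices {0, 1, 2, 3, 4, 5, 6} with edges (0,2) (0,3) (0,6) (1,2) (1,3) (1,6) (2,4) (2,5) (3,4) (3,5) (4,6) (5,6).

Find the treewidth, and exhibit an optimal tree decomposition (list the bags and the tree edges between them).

Every bag has size at most 4, so the width is 4 − 1 = 3 and tw(G) ≤ 3. For the lower bound: the 4 vertex sets {0,3}, {1,6}, {2}, {4} are disjoint, each induces a connected subgraph, and every pair is joined by at least one edge of G. Contracting each set to a single vertex therefore yields K_{4} as a minor, and since treewidth is minor-monotone, tw(G) ≥ tw(K_{4}) = 3. Combining the bounds, tw(G) = 3.

Treewidth 3.
One optimal decomposition is:
Bags: B1 = {0, 2, 3, 6}  B2 = {1, 2, 3, 6}  B3 = {2, 3, 4, 6}  B4 = {2, 3, 5, 6}
Tree: B1–B2, B2–B3, B3–B4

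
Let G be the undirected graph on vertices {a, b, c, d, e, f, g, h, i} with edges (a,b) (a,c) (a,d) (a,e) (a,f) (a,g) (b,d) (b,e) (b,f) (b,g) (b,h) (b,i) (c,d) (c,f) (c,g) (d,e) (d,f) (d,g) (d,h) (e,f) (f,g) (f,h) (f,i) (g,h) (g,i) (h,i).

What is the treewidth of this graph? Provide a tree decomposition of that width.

Treewidth 4.
Bags: B1 = {a, b, d, f, g}  B2 = {b, d, f, g, h}  B3 = {b, f, g, h, i}  B4 = {a, b, d, e, f}  B5 = {a, c, d, f, g}
Tree: B1–B2, B2–B3, B1–B4, B1–B5

Each bag holds 5 vertices, so the decomposition has width 4, which upper-bounds the treewidth. Conversely, {b, d, f, g, h} is a clique of size 5, and the vertices of any clique must share a bag in every tree decomposition; so some bag has ≥ 5 vertices and tw(G) ≥ 4. The upper and lower bounds meet at 4, so that is the treewidth.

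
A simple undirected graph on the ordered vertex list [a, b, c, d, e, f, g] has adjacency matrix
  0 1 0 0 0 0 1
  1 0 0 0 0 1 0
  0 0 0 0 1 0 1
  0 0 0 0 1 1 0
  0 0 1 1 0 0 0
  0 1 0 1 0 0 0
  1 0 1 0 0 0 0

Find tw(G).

A width-2 tree decomposition is:
Bags: B1 = {a, b, g}  B2 = {b, c, g}  B3 = {b, c, e}  B4 = {b, d, e}  B5 = {b, d, f}
Tree: B1–B2, B2–B3, B3–B4, B4–B5
The largest bag has 3 vertices, giving width 2; this decomposition certifies tw(G) ≤ 2. For the lower bound, G contains the cycle b–a–g–c–e–d–f–b, so G is not a forest; only forests have treewidth ≤ 1, hence tw(G) ≥ 2. Therefore the treewidth is 2.

2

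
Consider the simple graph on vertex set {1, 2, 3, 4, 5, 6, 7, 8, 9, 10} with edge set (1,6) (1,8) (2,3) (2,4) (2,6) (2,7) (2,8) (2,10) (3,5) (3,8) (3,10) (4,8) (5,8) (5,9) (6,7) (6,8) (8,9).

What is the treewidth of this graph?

A width-2 tree decomposition is:
Bags: B1 = {2, 3, 8}  B2 = {2, 6, 8}  B3 = {3, 5, 8}  B4 = {2, 4, 8}  B5 = {2, 6, 7}  B6 = {2, 3, 10}  B7 = {5, 8, 9}  B8 = {1, 6, 8}
Tree: B1–B2, B1–B3, B1–B4, B2–B5, B1–B6, B3–B7, B2–B8
The largest bag has 3 vertices, giving width 2; this decomposition certifies tw(G) ≤ 2. On the other hand G contains the 3-clique {1, 6, 8}. A clique must lie in a single bag of any decomposition, so no decomposition can have width below 2. Therefore the treewidth is 2.

2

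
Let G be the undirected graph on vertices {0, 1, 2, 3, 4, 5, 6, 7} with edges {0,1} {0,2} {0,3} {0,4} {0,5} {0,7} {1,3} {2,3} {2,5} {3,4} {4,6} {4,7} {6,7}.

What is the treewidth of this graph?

A width-2 tree decomposition is:
Bags: B1 = {0, 2, 3}  B2 = {0, 1, 3}  B3 = {0, 3, 4}  B4 = {0, 4, 7}  B5 = {4, 6, 7}  B6 = {0, 2, 5}
Tree: B1–B2, B2–B3, B3–B4, B4–B5, B1–B6
Every bag has size at most 3, so the width is 3 − 1 = 2 and tw(G) ≤ 2. For the lower bound, the 3 vertices {0, 1, 3} are pairwise adjacent, and any tree decomposition puts a clique entirely inside one bag — forcing width ≥ 2. Hence tw(G) = 2 exactly.

2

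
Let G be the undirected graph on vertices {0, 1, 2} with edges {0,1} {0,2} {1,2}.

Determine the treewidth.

2

A width-2 tree decomposition is:
Bags: B1 = {0, 1, 2}
Tree: (single bag)
A single bag containing all 3 vertices is trivially a valid decomposition of width 2. On the other hand G contains the 3-clique {0, 1, 2}. A clique must lie in a single bag of any decomposition, so no decomposition can have width below 2. Hence tw(G) = 2 exactly.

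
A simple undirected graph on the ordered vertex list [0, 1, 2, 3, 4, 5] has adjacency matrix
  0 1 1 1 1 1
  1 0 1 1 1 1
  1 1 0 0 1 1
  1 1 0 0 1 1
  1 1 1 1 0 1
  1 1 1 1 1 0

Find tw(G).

4

A width-4 tree decomposition is:
Bags: B1 = {0, 1, 3, 4, 5}  B2 = {0, 1, 2, 4, 5}
Tree: B1–B2
Each bag holds 5 vertices, so the decomposition has width 4, which upper-bounds the treewidth. Conversely, {0, 1, 2, 4, 5} is a clique of size 5, and the vertices of any clique must share a bag in every tree decomposition; so some bag has ≥ 5 vertices and tw(G) ≥ 4. Therefore the treewidth is 4.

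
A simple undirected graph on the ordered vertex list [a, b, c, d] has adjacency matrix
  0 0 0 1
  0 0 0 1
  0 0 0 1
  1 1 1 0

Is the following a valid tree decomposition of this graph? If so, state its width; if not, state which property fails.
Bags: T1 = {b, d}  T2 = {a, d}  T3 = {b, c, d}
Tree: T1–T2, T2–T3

No — bags containing vertex b are not connected in the tree.

A tree decomposition must satisfy three properties: every vertex lies in some bag; for every edge, both endpoints lie together in some bag; and for every vertex, the bags containing it form a connected subtree. Here bags containing vertex b are not connected in the tree, so the decomposition is invalid.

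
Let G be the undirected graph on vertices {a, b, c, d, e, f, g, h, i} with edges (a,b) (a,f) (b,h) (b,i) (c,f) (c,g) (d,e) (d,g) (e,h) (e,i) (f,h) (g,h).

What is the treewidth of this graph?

A width-3 tree decomposition is:
Bags: B1 = {a, c, f, g}  B2 = {a, f, g, h}  B3 = {a, b, g, h}  B4 = {b, d, g, h}  B5 = {b, d, e, h}  B6 = {b, d, e, i}
Tree: B1–B2, B2–B3, B3–B4, B4–B5, B5–B6
Every bag has size at most 4, so the width is 4 − 1 = 3 and tw(G) ≤ 3. For the lower bound: the 4 vertex sets {a,c,f}, {g}, {h}, {b,d,e,i} are disjoint, each induces a connected subgraph, and every pair is joined by at least one edge of G. Contracting each set to a single vertex therefore yields K_{4} as a minor, and since treewidth is minor-monotone, tw(G) ≥ tw(K_{4}) = 3. The upper and lower bounds meet at 3, so that is the treewidth.

3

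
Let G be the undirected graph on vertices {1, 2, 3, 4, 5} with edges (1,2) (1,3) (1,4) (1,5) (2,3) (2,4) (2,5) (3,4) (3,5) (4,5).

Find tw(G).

4

A width-4 tree decomposition is:
Bags: B1 = {1, 2, 3, 4, 5}
Tree: (single bag)
With just one bag of size 5, the width is 5 − 1 = 4, so tw(G) ≤ 4. Conversely, {1, 2, 3, 4, 5} is a clique of size 5, and the vertices of any clique must share a bag in every tree decomposition; so some bag has ≥ 5 vertices and tw(G) ≥ 4. Hence tw(G) = 4 exactly.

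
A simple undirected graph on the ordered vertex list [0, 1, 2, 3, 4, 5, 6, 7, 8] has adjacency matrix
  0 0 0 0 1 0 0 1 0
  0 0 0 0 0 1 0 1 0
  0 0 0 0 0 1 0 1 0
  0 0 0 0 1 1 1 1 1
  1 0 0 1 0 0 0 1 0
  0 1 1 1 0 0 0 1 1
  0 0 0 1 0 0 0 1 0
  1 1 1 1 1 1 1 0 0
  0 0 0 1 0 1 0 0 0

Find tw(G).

A width-2 tree decomposition is:
Bags: B1 = {3, 5, 7}  B2 = {3, 4, 7}  B3 = {0, 4, 7}  B4 = {1, 5, 7}  B5 = {2, 5, 7}  B6 = {3, 6, 7}  B7 = {3, 5, 8}
Tree: B1–B2, B2–B3, B1–B4, B4–B5, B2–B6, B1–B7
The largest bag has 3 vertices, giving width 2; this decomposition certifies tw(G) ≤ 2. On the other hand G contains the 3-clique {3, 5, 8}. A clique must lie in a single bag of any decomposition, so no decomposition can have width below 2. The upper and lower bounds meet at 2, so that is the treewidth.

2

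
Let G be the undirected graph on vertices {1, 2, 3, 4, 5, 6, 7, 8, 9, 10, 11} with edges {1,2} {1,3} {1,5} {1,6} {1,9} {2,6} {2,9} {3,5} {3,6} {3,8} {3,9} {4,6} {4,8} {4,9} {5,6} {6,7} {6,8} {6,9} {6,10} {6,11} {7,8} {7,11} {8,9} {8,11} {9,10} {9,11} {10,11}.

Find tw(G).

3

A width-3 tree decomposition is:
Bags: B1 = {3, 6, 8, 9}  B2 = {6, 8, 9, 11}  B3 = {6, 7, 8, 11}  B4 = {4, 6, 8, 9}  B5 = {1, 3, 6, 9}  B6 = {1, 2, 6, 9}  B7 = {1, 3, 5, 6}  B8 = {6, 9, 10, 11}
Tree: B1–B2, B2–B3, B1–B4, B1–B5, B5–B6, B5–B7, B2–B8
The largest bag has 4 vertices, giving width 3; this decomposition certifies tw(G) ≤ 3. Conversely, {3, 6, 8, 9} is a clique of size 4, and the vertices of any clique must share a bag in every tree decomposition; so some bag has ≥ 4 vertices and tw(G) ≥ 3. Hence tw(G) = 3 exactly.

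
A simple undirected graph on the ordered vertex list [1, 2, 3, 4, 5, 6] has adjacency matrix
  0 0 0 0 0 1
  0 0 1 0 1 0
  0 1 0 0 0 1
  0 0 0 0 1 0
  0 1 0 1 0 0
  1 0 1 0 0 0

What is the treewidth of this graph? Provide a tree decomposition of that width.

Treewidth 1.
One such decomposition:
Bags: B1 = {4, 5}  B2 = {2, 5}  B3 = {2, 3}  B4 = {3, 6}  B5 = {1, 6}
Tree: B1–B2, B2–B3, B3–B4, B4–B5

Each bag holds 2 vertices, so the decomposition has width 1, which upper-bounds the treewidth. Any graph with an edge has treewidth ≥ 1, and G has the edge 4–5. The upper and lower bounds meet at 1, so that is the treewidth.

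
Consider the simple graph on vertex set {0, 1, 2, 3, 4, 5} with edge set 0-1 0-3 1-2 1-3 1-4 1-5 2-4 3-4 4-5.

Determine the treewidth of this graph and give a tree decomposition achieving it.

Treewidth 2.
One optimal decomposition is:
Bags: B1 = {1, 3, 4}  B2 = {0, 1, 3}  B3 = {1, 2, 4}  B4 = {1, 4, 5}
Tree: B1–B2, B1–B3, B3–B4

Every bag has size at most 3, so the width is 3 − 1 = 2 and tw(G) ≤ 2. Conversely, {0, 1, 3} is a clique of size 3, and the vertices of any clique must share a bag in every tree decomposition; so some bag has ≥ 3 vertices and tw(G) ≥ 2. Combining the bounds, tw(G) = 2.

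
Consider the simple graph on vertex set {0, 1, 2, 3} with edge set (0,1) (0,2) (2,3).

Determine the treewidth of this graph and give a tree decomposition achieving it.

Treewidth 1.
One optimal decomposition is:
Bags: B1 = {2, 3}  B2 = {0, 2}  B3 = {0, 1}
Tree: B1–B2, B2–B3

The largest bag has 2 vertices, giving width 1; this decomposition certifies tw(G) ≤ 1. G has an edge, so its treewidth is at least 1. Combining the bounds, tw(G) = 1.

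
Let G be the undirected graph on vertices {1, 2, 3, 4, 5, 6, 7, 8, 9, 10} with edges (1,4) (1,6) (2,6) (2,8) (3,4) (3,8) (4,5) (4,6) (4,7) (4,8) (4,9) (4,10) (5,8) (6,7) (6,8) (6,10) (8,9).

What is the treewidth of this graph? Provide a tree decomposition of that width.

The largest bag has 3 vertices, giving width 2; this decomposition certifies tw(G) ≤ 2. For the lower bound, the 3 vertices {2, 6, 8} are pairwise adjacent, and any tree decomposition puts a clique entirely inside one bag — forcing width ≥ 2. The upper and lower bounds meet at 2, so that is the treewidth.

Treewidth 2.
One optimal decomposition is:
Bags: B1 = {2, 6, 8}  B2 = {4, 6, 8}  B3 = {3, 4, 8}  B4 = {4, 5, 8}  B5 = {1, 4, 6}  B6 = {4, 6, 10}  B7 = {4, 6, 7}  B8 = {4, 8, 9}
Tree: B1–B2, B2–B3, B3–B4, B2–B5, B2–B6, B5–B7, B2–B8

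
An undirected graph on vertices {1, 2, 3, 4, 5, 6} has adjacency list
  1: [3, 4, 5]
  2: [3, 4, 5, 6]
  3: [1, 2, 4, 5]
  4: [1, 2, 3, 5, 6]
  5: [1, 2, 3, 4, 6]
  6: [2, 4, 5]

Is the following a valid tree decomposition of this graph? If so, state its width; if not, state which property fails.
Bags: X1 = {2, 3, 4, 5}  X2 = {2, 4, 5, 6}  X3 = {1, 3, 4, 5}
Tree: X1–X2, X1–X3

Yes; width 3.

Checking the three conditions: (i) the bags cover all of {1, 2, 3, 4, 5, 6}; (ii) for each edge, some bag contains both endpoints; (iii) the bags containing any fixed vertex form a subtree. All hold, so the decomposition is valid with width 4 − 1 = 3.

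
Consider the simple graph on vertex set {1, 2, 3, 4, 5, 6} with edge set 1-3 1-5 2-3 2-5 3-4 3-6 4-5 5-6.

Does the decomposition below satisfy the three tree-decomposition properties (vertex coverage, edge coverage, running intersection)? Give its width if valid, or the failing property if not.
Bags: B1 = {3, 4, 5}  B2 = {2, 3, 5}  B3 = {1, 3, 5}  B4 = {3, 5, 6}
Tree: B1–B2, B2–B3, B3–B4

Every vertex of G appears in some bag (union = {1, 2, 3, 4, 5, 6}); every edge is covered by a bag; and for each vertex v the set of bags containing v is connected in the bag tree. The decomposition is therefore valid. The largest bag has 3 vertices, so the width is 2.

Yes; width 2.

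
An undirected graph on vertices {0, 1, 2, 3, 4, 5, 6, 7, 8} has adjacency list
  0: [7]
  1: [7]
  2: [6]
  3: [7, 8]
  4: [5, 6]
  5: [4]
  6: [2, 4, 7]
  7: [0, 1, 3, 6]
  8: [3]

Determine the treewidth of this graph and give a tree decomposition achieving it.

The largest bag has 2 vertices, giving width 1; this decomposition certifies tw(G) ≤ 1. Since G has at least one edge (e.g. 3–7), it is not an edgeless graph, so tw(G) ≥ 1. The upper and lower bounds meet at 1, so that is the treewidth.

Treewidth 1.
Bags: B1 = {3, 7}  B2 = {6, 7}  B3 = {4, 6}  B4 = {0, 7}  B5 = {3, 8}  B6 = {4, 5}  B7 = {1, 7}  B8 = {2, 6}
Tree: B1–B2, B2–B3, B2–B4, B1–B5, B3–B6, B2–B7, B2–B8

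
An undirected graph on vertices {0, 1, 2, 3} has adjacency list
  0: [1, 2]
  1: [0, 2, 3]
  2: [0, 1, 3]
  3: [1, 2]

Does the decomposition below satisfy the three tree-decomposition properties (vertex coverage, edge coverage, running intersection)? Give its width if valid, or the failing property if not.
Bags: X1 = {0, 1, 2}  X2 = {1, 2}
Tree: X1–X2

A tree decomposition must satisfy three properties: every vertex lies in some bag; for every edge, both endpoints lie together in some bag; and for every vertex, the bags containing it form a connected subtree. Here vertex 3 appears in no bag, so the decomposition is invalid.

No — vertex 3 appears in no bag.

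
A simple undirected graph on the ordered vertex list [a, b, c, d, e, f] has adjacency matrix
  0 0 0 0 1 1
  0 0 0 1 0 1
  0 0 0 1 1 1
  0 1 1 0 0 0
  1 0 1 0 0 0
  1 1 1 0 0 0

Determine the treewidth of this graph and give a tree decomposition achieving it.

Treewidth 2.
One optimal decomposition is:
Bags: B1 = {a, c, e}  B2 = {a, c, f}  B3 = {c, d, f}  B4 = {b, d, f}
Tree: B1–B2, B2–B3, B3–B4

The largest bag has 3 vertices, giving width 2; this decomposition certifies tw(G) ≤ 2. For the lower bound, G contains the cycle e–a–f–c–e, so G is not a forest; only forests have treewidth ≤ 1, hence tw(G) ≥ 2. Hence tw(G) = 2 exactly.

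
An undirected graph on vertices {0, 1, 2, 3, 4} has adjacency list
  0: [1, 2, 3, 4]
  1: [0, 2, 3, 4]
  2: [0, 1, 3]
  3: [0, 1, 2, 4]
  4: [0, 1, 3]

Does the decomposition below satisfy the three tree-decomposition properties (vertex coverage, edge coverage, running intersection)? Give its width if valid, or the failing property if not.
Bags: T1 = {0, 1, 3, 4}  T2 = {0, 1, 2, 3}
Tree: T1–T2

Vertex coverage: the bags together contain {0, 1, 2, 3, 4}, the full vertex set. Edge coverage: each edge of G has both endpoints in at least one bag. Running intersection: for every vertex, the bags containing it form a connected subtree. All three properties hold, so this is a valid tree decomposition of width max|bag| − 1 = 3, and hence tw(G) ≤ 3.

Yes; width 3.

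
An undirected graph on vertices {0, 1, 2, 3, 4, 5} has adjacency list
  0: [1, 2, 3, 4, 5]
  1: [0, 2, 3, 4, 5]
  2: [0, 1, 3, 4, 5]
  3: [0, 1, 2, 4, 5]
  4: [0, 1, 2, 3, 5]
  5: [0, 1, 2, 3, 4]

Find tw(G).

A width-5 tree decomposition is:
Bags: B1 = {0, 1, 2, 3, 4, 5}
Tree: (single bag)
A single bag containing all 6 vertices is trivially a valid decomposition of width 5. For the lower bound, the 6 vertices {0, 1, 2, 3, 4, 5} are pairwise adjacent, and any tree decomposition puts a clique entirely inside one bag — forcing width ≥ 5. Therefore the treewidth is 5.

5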